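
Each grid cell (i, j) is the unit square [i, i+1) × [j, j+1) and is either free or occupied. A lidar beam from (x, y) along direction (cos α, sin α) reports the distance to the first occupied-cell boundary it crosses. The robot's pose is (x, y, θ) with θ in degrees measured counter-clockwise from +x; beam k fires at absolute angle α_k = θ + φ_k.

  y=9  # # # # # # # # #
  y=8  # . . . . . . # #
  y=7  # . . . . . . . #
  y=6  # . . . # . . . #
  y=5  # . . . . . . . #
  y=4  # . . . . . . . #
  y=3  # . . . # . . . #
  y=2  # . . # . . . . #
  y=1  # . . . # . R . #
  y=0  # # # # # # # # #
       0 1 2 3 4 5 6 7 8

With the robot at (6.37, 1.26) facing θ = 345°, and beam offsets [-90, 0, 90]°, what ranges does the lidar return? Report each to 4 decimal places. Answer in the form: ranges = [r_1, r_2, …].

ranges = [0.2692, 1.0046, 6.2978]

beam 1: φ=-90°, α=255°
  dir = (cos 255°, sin 255°) = (-0.2588, -0.9659); from cell (6,1)
  next x-line at t=1.4296, next y-line at t=0.2692; Δt_x=3.8637, Δt_y=1.0353
    y: enter (6,0) at t=0.2692 ← occupied
  → r_1 = 0.2692
beam 2: φ=0°, α=345°
  dir = (cos 345°, sin 345°) = (0.9659, -0.2588); from cell (6,1)
  next x-line at t=0.6522, next y-line at t=1.0046; Δt_x=1.0353, Δt_y=3.8637
    x: enter (7,1) at t=0.6522
    y: enter (7,0) at t=1.0046 ← occupied
  → r_2 = 1.0046
beam 3: φ=90°, α=75°
  dir = (cos 75°, sin 75°) = (0.2588, 0.9659); from cell (6,1)
  next x-line at t=2.4341, next y-line at t=0.7661; Δt_x=3.8637, Δt_y=1.0353
    y: enter (6,2) at t=0.7661
    y: enter (6,3) at t=1.8014
    x: enter (7,3) at t=2.4341
    y: enter (7,4) at t=2.8367
    y: enter (7,5) at t=3.8719
    y: enter (7,6) at t=4.9072
    y: enter (7,7) at t=5.9425
    x: enter (8,7) at t=6.2978 ← occupied
  → r_3 = 6.2978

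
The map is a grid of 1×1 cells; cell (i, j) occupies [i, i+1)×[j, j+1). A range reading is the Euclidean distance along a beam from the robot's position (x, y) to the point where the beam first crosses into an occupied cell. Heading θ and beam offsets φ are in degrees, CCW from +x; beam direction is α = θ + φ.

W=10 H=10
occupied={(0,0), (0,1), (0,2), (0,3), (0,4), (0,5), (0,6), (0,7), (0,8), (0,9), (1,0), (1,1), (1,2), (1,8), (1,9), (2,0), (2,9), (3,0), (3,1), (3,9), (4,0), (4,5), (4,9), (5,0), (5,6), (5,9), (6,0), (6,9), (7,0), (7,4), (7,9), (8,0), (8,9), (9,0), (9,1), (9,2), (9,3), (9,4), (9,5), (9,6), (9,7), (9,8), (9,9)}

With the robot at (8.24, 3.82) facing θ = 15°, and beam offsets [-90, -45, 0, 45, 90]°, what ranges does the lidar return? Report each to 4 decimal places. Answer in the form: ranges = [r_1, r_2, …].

ranges = [2.9195, 0.8776, 0.7868, 1.5200, 0.9273]

beam 1: φ=-90°, α=285°
  direction (0.2588, -0.9659); cell (8,3); t to first gridline: x 2.9364, y 0.8489 (then +3.8637 / +1.0353)
    (8,2) via y @ 0.8489
    (8,1) via y @ 1.8842
    (8,0) via y @ 2.9195  # hit
  → r_1 = 2.9195
beam 2: φ=-45°, α=330°
  direction (0.8660, -0.5000); cell (8,3); t to first gridline: x 0.8776, y 1.6400 (then +1.1547 / +2.0000)
    (9,3) via x @ 0.8776  # hit
  → r_2 = 0.8776
beam 3: φ=0°, α=15°
  direction (0.9659, 0.2588); cell (8,3); t to first gridline: x 0.7868, y 0.6955 (then +1.0353 / +3.8637)
    (8,4) via y @ 0.6955
    (9,4) via x @ 0.7868  # hit
  → r_3 = 0.7868
beam 4: φ=45°, α=60°
  direction (0.5000, 0.8660); cell (8,3); t to first gridline: x 1.5200, y 0.2078 (then +2.0000 / +1.1547)
    (8,4) via y @ 0.2078
    (8,5) via y @ 1.3625
    (9,5) via x @ 1.5200  # hit
  → r_4 = 1.5200
beam 5: φ=90°, α=105°
  direction (-0.2588, 0.9659); cell (8,3); t to first gridline: x 0.9273, y 0.1863 (then +3.8637 / +1.0353)
    (8,4) via y @ 0.1863
    (7,4) via x @ 0.9273  # hit
  → r_5 = 0.9273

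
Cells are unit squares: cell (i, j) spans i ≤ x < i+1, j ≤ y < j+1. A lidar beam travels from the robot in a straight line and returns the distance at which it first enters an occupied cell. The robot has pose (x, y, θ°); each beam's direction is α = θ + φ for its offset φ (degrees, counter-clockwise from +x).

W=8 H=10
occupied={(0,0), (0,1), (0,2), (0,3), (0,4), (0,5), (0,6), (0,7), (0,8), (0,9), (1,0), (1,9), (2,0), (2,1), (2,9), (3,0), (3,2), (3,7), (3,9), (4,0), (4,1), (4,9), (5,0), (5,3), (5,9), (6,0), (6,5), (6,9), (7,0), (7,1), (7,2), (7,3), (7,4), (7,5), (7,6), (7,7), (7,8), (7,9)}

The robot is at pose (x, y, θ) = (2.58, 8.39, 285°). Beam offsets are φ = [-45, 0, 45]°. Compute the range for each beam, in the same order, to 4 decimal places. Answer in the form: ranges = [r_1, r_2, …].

beam 1: φ=-45°, α=240°
  direction (-0.5000, -0.8660); cell (2,8); t to first gridline: x 1.1600, y 0.4503 (then +2.0000 / +1.1547)
    (2,7) via y @ 0.4503
    (1,7) via x @ 1.1600
    (1,6) via y @ 1.6050
    (1,5) via y @ 2.7597
    (0,5) via x @ 3.1600  # hit
  → r_1 = 3.1600
beam 2: φ=0°, α=285°
  direction (0.2588, -0.9659); cell (2,8); t to first gridline: x 1.6228, y 0.4038 (then +3.8637 / +1.0353)
    (2,7) via y @ 0.4038
    (2,6) via y @ 1.4390
    (3,6) via x @ 1.6228
    (3,5) via y @ 2.4743
    (3,4) via y @ 3.5096
    (3,3) via y @ 4.5449
    (4,3) via x @ 5.4865
    (4,2) via y @ 5.5801
    (4,1) via y @ 6.6154  # hit
  → r_2 = 6.6154
beam 3: φ=45°, α=330°
  direction (0.8660, -0.5000); cell (2,8); t to first gridline: x 0.4850, y 0.7800 (then +1.1547 / +2.0000)
    (3,8) via x @ 0.4850
    (3,7) via y @ 0.7800  # hit
  → r_3 = 0.7800

ranges = [3.1600, 6.6154, 0.7800]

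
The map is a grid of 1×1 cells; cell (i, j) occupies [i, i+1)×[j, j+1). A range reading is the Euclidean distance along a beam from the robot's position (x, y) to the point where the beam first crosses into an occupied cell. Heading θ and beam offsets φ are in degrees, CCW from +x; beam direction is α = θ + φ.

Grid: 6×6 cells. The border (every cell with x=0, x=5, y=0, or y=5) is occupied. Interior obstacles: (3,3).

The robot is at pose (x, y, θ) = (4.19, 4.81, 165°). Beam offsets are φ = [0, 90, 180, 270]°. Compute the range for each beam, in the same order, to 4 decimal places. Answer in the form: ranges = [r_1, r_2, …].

ranges = [0.7341, 0.8386, 0.8386, 0.1967]

beam 1: φ=0°, α=165°
  direction (-0.9659, 0.2588); cell (4,4); t to first gridline: x 0.1967, y 0.7341 (then +1.0353 / +3.8637)
    (3,4) via x @ 0.1967
    (3,5) via y @ 0.7341  # hit
  → r_1 = 0.7341
beam 2: φ=90°, α=255°
  direction (-0.2588, -0.9659); cell (4,4); t to first gridline: x 0.7341, y 0.8386 (then +3.8637 / +1.0353)
    (3,4) via x @ 0.7341
    (3,3) via y @ 0.8386  # hit
  → r_2 = 0.8386
beam 3: φ=180°, α=345°
  direction (0.9659, -0.2588); cell (4,4); t to first gridline: x 0.8386, y 3.1296 (then +1.0353 / +3.8637)
    (5,4) via x @ 0.8386  # hit
  → r_3 = 0.8386
beam 4: φ=270°, α=75°
  direction (0.2588, 0.9659); cell (4,4); t to first gridline: x 3.1296, y 0.1967 (then +3.8637 / +1.0353)
    (4,5) via y @ 0.1967  # hit
  → r_4 = 0.1967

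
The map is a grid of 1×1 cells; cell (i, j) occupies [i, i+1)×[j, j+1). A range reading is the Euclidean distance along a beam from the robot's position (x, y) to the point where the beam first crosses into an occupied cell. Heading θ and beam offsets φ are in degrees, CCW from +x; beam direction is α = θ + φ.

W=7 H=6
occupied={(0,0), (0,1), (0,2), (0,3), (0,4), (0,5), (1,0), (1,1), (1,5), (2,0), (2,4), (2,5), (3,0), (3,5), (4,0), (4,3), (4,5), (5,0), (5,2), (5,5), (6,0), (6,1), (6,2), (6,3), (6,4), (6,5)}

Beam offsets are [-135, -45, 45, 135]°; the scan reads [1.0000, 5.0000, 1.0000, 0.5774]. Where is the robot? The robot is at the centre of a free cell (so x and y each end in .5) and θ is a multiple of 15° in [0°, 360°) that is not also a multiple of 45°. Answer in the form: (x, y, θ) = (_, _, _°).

Enumerate (i+0.5, j+0.5, θ) over the 16 free cells and 16 admissible headings. For each, cast all 4 beams and compare to the given ranges.
  (2.5, 3.5, 195°): beam 1 = 0.5774 ≠ 1.0000 ✗
  (2.5, 3.5, 60°): beam 1 = 2.5882 ≠ 1.0000 ✗
  (3.5, 3.5, 210°): beam 1 = 1.5529 ≠ 1.0000 ✗
  (3.5, 3.5, 300°): beam 1 = 2.5882 ≠ 1.0000 ✗
  …
  (1.5, 3.5, 15°): r_1=1.0000, r_2=5.0000, r_3=1.0000, r_4=0.5774 — all match ✓
No second candidate reproduces the full scan.

(x, y, θ) = (1.5, 3.5, 15°)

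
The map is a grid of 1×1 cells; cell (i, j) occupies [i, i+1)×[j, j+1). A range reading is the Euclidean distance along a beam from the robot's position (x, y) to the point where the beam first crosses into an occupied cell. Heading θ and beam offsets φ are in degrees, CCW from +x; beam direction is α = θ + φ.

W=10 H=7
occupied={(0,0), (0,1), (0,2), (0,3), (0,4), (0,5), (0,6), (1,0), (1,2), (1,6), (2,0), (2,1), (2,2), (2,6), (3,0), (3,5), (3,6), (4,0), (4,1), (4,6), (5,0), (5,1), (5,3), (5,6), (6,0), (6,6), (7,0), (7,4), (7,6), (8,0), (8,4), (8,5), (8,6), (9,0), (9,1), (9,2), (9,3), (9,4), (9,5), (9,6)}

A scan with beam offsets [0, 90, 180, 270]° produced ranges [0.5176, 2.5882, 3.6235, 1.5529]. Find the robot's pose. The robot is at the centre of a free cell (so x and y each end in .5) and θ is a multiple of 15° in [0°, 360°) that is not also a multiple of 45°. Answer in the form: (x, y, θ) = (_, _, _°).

(x, y, θ) = (4.5, 3.5, 345°)

Enumerate (i+0.5, j+0.5, θ) over the 30 free cells and 16 admissible headings. For each, cast all 4 beams and compare to the given ranges.
  (6.5, 3.5, 240°): beam 1 = 1.7321 ≠ 0.5176 ✗
  (4.5, 5.5, 120°): beam 1 = 0.5774 ≠ 0.5176 ✗
  (1.5, 5.5, 195°): beam 3 = 1.5529 ≠ 3.6235 ✗
  (1.5, 3.5, 300°): beam 1 = 0.5774 ≠ 0.5176 ✗
  (7.5, 2.5, 195°): beam 1 = 1.9319 ≠ 0.5176 ✗
  …
  (4.5, 3.5, 345°): r_1=0.5176, r_2=2.5882, r_3=3.6235, r_4=1.5529 — all match ✓
No second candidate reproduces the full scan.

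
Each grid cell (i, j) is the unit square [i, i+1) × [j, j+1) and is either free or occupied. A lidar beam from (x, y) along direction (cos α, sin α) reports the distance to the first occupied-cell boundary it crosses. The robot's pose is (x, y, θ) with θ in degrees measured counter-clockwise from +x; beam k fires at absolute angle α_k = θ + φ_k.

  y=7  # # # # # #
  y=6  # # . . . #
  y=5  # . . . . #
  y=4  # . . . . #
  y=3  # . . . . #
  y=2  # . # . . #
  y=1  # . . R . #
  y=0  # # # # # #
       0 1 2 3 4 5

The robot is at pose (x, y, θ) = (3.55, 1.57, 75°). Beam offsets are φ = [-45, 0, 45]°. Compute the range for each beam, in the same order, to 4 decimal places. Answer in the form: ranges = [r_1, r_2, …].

beam 1: φ=-45°, α=30°
  cosα=0.8660 sinα=0.5000 | (3,1) | tMaxX 0.5196 tMaxY 0.8600 | tΔX 1.1547 tΔY 2.0000
    t=0.5196 [x] (4,1)
    t=0.8600 [y] (4,2)
    t=1.6743 [x] (5,2) — stop
  → r_1 = 1.6743
beam 2: φ=0°, α=75°
  cosα=0.2588 sinα=0.9659 | (3,1) | tMaxX 1.7387 tMaxY 0.4452 | tΔX 3.8637 tΔY 1.0353
    t=0.4452 [y] (3,2)
    t=1.4804 [y] (3,3)
    t=1.7387 [x] (4,3)
    t=2.5157 [y] (4,4)
    t=3.5510 [y] (4,5)
    t=4.5863 [y] (4,6)
    t=5.6024 [x] (5,6) — stop
  → r_2 = 5.6024
beam 3: φ=45°, α=120°
  cosα=-0.5000 sinα=0.8660 | (3,1) | tMaxX 1.1000 tMaxY 0.4965 | tΔX 2.0000 tΔY 1.1547
    t=0.4965 [y] (3,2)
    t=1.1000 [x] (2,2) — stop
  → r_3 = 1.1000

ranges = [1.6743, 5.6024, 1.1000]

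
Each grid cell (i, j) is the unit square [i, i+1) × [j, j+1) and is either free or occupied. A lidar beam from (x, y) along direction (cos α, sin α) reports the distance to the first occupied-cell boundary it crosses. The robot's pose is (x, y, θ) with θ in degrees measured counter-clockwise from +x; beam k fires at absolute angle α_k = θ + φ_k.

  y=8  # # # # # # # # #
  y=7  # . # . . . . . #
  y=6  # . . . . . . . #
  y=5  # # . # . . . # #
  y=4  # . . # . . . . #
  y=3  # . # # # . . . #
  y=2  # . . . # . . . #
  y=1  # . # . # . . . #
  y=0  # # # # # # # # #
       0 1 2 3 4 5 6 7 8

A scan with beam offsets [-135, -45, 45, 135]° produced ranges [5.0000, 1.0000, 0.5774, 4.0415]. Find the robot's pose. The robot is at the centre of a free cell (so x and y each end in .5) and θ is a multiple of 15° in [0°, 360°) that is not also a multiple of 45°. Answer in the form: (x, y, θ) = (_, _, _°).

The pose lattice has 38·16 = 608 candidates. Test each by forward raycasting.
  (4.5, 4.5, 255°): beam 1 = 1.0000 ≠ 5.0000 ✗
  (5.5, 7.5, 330°): beam 1 = 4.6587 ≠ 5.0000 ✗
  (5.5, 5.5, 30°): beam 1 = 1.9319 ≠ 5.0000 ✗
  (5.5, 3.5, 120°): beam 1 = 2.5882 ≠ 5.0000 ✗
  …
  (5.5, 7.5, 75°): r_1=5.0000, r_2=1.0000, r_3=0.5774, r_4=4.0415 — all match ✓
Only this pose fits every beam.

(x, y, θ) = (5.5, 7.5, 75°)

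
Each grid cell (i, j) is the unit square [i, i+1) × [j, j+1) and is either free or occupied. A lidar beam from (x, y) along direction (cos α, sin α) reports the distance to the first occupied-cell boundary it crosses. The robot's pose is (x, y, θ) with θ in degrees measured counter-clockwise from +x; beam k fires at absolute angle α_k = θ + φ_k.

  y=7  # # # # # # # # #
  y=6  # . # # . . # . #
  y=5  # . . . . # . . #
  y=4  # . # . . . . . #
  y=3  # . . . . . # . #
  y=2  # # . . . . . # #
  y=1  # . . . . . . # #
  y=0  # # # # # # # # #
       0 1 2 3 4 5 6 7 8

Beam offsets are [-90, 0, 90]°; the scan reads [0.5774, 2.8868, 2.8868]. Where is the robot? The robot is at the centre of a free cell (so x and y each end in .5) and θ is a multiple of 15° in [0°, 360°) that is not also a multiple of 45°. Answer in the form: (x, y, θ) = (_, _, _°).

Enumerate (i+0.5, j+0.5, θ) over the 33 free cells and 16 admissible headings. For each, cast all 3 beams and compare to the given ranges.
  (4.5, 6.5, 255°): beam 1 = 0.5176 ≠ 0.5774 ✗
  (1.5, 4.5, 150°): beam 1 = 1.7321 ≠ 0.5774 ✗
  (6.5, 2.5, 105°): beam 1 = 0.5176 ≠ 0.5774 ✗
  (3.5, 3.5, 285°): beam 1 = 1.9319 ≠ 0.5774 ✗
  (4.5, 6.5, 15°): beam 1 = 5.6940 ≠ 0.5774 ✗
  …
  (5.5, 3.5, 60°): r_1=0.5774, r_2=2.8868, r_3=2.8868 — all match ✓
Only this pose fits every beam.

(x, y, θ) = (5.5, 3.5, 60°)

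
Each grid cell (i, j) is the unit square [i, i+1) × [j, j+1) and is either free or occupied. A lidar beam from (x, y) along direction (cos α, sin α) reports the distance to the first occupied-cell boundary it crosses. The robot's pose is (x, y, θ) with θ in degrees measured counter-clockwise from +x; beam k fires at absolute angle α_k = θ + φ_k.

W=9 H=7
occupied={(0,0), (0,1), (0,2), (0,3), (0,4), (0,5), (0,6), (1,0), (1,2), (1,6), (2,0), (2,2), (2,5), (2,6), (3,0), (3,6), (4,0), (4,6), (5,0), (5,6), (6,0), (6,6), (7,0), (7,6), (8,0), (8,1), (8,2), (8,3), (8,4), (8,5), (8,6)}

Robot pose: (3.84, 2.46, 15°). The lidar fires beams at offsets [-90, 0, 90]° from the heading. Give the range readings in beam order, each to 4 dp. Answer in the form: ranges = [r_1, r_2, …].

beam 1: φ=-90°, α=285°
  direction (0.2588, -0.9659); cell (3,2); t to first gridline: x 0.6182, y 0.4762 (then +3.8637 / +1.0353)
    (3,1) via y @ 0.4762
    (4,1) via x @ 0.6182
    (4,0) via y @ 1.5115  # hit
  → r_1 = 1.5115
beam 2: φ=0°, α=15°
  direction (0.9659, 0.2588); cell (3,2); t to first gridline: x 0.1656, y 2.0864 (then +1.0353 / +3.8637)
    (4,2) via x @ 0.1656
    (5,2) via x @ 1.2009
    (5,3) via y @ 2.0864
    (6,3) via x @ 2.2362
    (7,3) via x @ 3.2715
    (8,3) via x @ 4.3067  # hit
  → r_2 = 4.3067
beam 3: φ=90°, α=105°
  direction (-0.2588, 0.9659); cell (3,2); t to first gridline: x 3.2455, y 0.5590 (then +3.8637 / +1.0353)
    (3,3) via y @ 0.5590
    (3,4) via y @ 1.5943
    (3,5) via y @ 2.6296
    (2,5) via x @ 3.2455  # hit
  → r_3 = 3.2455

ranges = [1.5115, 4.3067, 3.2455]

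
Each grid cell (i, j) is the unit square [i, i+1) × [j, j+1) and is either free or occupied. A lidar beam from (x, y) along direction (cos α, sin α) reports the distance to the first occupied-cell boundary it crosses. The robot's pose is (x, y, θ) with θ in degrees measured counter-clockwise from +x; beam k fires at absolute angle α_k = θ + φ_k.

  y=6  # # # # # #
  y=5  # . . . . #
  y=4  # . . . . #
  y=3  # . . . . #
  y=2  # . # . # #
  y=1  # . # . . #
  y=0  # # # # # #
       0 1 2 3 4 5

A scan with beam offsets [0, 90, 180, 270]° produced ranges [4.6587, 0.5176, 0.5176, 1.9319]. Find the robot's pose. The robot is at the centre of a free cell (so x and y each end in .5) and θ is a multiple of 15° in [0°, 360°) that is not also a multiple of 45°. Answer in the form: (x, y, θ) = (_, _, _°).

(x, y, θ) = (4.5, 5.5, 255°)

Candidates: 17 free-cell centres × 16 headings = 272 poses. Raycast each; keep the one whose scan matches to 4 dp.
  (4.5, 1.5, 300°): beam 1 = 0.5774 ≠ 4.6587 ✗
  (3.5, 5.5, 60°): beam 1 = 0.5774 ≠ 4.6587 ✗
  (4.5, 3.5, 75°): beam 1 = 1.9319 ≠ 4.6587 ✗
  (1.5, 5.5, 300°): beam 1 = 2.8868 ≠ 4.6587 ✗
  …
  (4.5, 5.5, 255°): r_1=4.6587, r_2=0.5176, r_3=0.5176, r_4=1.9319 — all match ✓
Only this pose fits every beam.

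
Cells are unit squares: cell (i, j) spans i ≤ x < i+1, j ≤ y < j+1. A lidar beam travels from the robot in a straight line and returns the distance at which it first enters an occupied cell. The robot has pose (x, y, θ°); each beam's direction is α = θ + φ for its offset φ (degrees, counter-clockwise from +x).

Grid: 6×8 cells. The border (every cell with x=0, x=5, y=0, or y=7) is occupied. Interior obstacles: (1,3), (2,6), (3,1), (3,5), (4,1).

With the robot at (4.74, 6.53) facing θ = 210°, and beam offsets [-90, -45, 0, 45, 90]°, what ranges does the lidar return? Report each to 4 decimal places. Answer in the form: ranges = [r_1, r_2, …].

beam 1: φ=-90°, α=120°
  dir = (cos 120°, sin 120°) = (-0.5000, 0.8660); from cell (4,6)
  next x-line at t=1.4800, next y-line at t=0.5427; Δt_x=2.0000, Δt_y=1.1547
    y: enter (4,7) at t=0.5427 ← occupied
  → r_1 = 0.5427
beam 2: φ=-45°, α=165°
  dir = (cos 165°, sin 165°) = (-0.9659, 0.2588); from cell (4,6)
  next x-line at t=0.7661, next y-line at t=1.8159; Δt_x=1.0353, Δt_y=3.8637
    x: enter (3,6) at t=0.7661
    x: enter (2,6) at t=1.8014 ← occupied
  → r_2 = 1.8014
beam 3: φ=0°, α=210°
  dir = (cos 210°, sin 210°) = (-0.8660, -0.5000); from cell (4,6)
  next x-line at t=0.8545, next y-line at t=1.0600; Δt_x=1.1547, Δt_y=2.0000
    x: enter (3,6) at t=0.8545
    y: enter (3,5) at t=1.0600 ← occupied
  → r_3 = 1.0600
beam 4: φ=45°, α=255°
  dir = (cos 255°, sin 255°) = (-0.2588, -0.9659); from cell (4,6)
  next x-line at t=2.8591, next y-line at t=0.5487; Δt_x=3.8637, Δt_y=1.0353
    y: enter (4,5) at t=0.5487
    y: enter (4,4) at t=1.5840
    y: enter (4,3) at t=2.6192
    x: enter (3,3) at t=2.8591
    y: enter (3,2) at t=3.6545
    y: enter (3,1) at t=4.6898 ← occupied
  → r_4 = 4.6898
beam 5: φ=90°, α=300°
  dir = (cos 300°, sin 300°) = (0.5000, -0.8660); from cell (4,6)
  next x-line at t=0.5200, next y-line at t=0.6120; Δt_x=2.0000, Δt_y=1.1547
    x: enter (5,6) at t=0.5200 ← occupied
  → r_5 = 0.5200

ranges = [0.5427, 1.8014, 1.0600, 4.6898, 0.5200]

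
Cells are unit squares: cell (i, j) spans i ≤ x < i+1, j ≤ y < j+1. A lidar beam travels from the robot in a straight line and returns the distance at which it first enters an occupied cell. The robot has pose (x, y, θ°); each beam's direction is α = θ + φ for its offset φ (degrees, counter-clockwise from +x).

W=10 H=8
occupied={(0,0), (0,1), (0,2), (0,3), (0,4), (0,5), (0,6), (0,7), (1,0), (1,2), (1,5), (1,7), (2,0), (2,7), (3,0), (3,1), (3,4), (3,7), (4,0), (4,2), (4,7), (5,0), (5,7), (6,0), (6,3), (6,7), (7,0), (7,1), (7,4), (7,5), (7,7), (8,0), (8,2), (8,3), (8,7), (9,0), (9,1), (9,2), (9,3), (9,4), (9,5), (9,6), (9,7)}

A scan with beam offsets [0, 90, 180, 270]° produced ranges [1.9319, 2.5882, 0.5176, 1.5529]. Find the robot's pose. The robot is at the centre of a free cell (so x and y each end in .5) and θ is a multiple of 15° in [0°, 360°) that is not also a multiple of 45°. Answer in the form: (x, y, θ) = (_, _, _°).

(x, y, θ) = (4.5, 4.5, 345°)

Enumerate (i+0.5, j+0.5, θ) over the 37 free cells and 16 admissible headings. For each, cast all 4 beams and compare to the given ranges.
  (3.5, 2.5, 105°): beam 1 = 1.5529 ≠ 1.9319 ✗
  (4.5, 4.5, 210°): beam 1 = 0.5774 ≠ 1.9319 ✗
  (3.5, 5.5, 285°): beam 1 = 0.5176 ≠ 1.9319 ✗
  (6.5, 2.5, 165°): beam 1 = 1.5529 ≠ 1.9319 ✗
  …
  (4.5, 4.5, 345°): r_1=1.9319, r_2=2.5882, r_3=0.5176, r_4=1.5529 — all match ✓
No second candidate reproduces the full scan.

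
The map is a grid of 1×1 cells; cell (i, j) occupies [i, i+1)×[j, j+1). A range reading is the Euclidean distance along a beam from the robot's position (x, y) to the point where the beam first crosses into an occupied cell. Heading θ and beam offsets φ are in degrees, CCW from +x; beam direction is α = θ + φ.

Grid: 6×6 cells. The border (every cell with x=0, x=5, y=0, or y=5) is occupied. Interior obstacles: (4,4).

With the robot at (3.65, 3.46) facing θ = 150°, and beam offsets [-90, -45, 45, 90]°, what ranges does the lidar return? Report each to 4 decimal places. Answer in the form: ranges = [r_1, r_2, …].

ranges = [0.7000, 1.5943, 2.7435, 2.8406]

beam 1: φ=-90°, α=60°
  cosα=0.5000 sinα=0.8660 | (3,3) | tMaxX 0.7000 tMaxY 0.6235 | tΔX 2.0000 tΔY 1.1547
    t=0.6235 [y] (3,4)
    t=0.7000 [x] (4,4) — stop
  → r_1 = 0.7000
beam 2: φ=-45°, α=105°
  cosα=-0.2588 sinα=0.9659 | (3,3) | tMaxX 2.5114 tMaxY 0.5590 | tΔX 3.8637 tΔY 1.0353
    t=0.5590 [y] (3,4)
    t=1.5943 [y] (3,5) — stop
  → r_2 = 1.5943
beam 3: φ=45°, α=195°
  cosα=-0.9659 sinα=-0.2588 | (3,3) | tMaxX 0.6729 tMaxY 1.7773 | tΔX 1.0353 tΔY 3.8637
    t=0.6729 [x] (2,3)
    t=1.7082 [x] (1,3)
    t=1.7773 [y] (1,2)
    t=2.7435 [x] (0,2) — stop
  → r_3 = 2.7435
beam 4: φ=90°, α=240°
  cosα=-0.5000 sinα=-0.8660 | (3,3) | tMaxX 1.3000 tMaxY 0.5312 | tΔX 2.0000 tΔY 1.1547
    t=0.5312 [y] (3,2)
    t=1.3000 [x] (2,2)
    t=1.6859 [y] (2,1)
    t=2.8406 [y] (2,0) — stop
  → r_4 = 2.8406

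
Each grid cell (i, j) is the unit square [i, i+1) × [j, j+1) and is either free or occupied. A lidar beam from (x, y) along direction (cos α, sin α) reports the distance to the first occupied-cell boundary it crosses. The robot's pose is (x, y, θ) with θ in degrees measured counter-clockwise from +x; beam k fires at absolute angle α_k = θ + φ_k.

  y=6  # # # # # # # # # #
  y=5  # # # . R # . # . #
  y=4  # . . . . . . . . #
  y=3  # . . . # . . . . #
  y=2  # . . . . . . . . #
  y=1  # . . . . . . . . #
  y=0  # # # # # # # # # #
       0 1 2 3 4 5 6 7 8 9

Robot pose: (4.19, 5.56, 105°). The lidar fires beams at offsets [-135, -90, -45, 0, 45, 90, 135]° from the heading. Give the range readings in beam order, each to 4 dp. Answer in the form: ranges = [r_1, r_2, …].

ranges = [0.9353, 0.8386, 0.5081, 0.4555, 0.8800, 1.2320, 5.2654]

beam 1: φ=-135°, α=330°
  direction (0.8660, -0.5000); cell (4,5); t to first gridline: x 0.9353, y 1.1200 (then +1.1547 / +2.0000)
    (5,5) via x @ 0.9353  # hit
  → r_1 = 0.9353
beam 2: φ=-90°, α=15°
  direction (0.9659, 0.2588); cell (4,5); t to first gridline: x 0.8386, y 1.7000 (then +1.0353 / +3.8637)
    (5,5) via x @ 0.8386  # hit
  → r_2 = 0.8386
beam 3: φ=-45°, α=60°
  direction (0.5000, 0.8660); cell (4,5); t to first gridline: x 1.6200, y 0.5081 (then +2.0000 / +1.1547)
    (4,6) via y @ 0.5081  # hit
  → r_3 = 0.5081
beam 4: φ=0°, α=105°
  direction (-0.2588, 0.9659); cell (4,5); t to first gridline: x 0.7341, y 0.4555 (then +3.8637 / +1.0353)
    (4,6) via y @ 0.4555  # hit
  → r_4 = 0.4555
beam 5: φ=45°, α=150°
  direction (-0.8660, 0.5000); cell (4,5); t to first gridline: x 0.2194, y 0.8800 (then +1.1547 / +2.0000)
    (3,5) via x @ 0.2194
    (3,6) via y @ 0.8800  # hit
  → r_5 = 0.8800
beam 6: φ=90°, α=195°
  direction (-0.9659, -0.2588); cell (4,5); t to first gridline: x 0.1967, y 2.1637 (then +1.0353 / +3.8637)
    (3,5) via x @ 0.1967
    (2,5) via x @ 1.2320  # hit
  → r_6 = 1.2320
beam 7: φ=135°, α=240°
  direction (-0.5000, -0.8660); cell (4,5); t to first gridline: x 0.3800, y 0.6466 (then +2.0000 / +1.1547)
    (3,5) via x @ 0.3800
    (3,4) via y @ 0.6466
    (3,3) via y @ 1.8013
    (2,3) via x @ 2.3800
    (2,2) via y @ 2.9560
    (2,1) via y @ 4.1107
    (1,1) via x @ 4.3800
    (1,0) via y @ 5.2654  # hit
  → r_7 = 5.2654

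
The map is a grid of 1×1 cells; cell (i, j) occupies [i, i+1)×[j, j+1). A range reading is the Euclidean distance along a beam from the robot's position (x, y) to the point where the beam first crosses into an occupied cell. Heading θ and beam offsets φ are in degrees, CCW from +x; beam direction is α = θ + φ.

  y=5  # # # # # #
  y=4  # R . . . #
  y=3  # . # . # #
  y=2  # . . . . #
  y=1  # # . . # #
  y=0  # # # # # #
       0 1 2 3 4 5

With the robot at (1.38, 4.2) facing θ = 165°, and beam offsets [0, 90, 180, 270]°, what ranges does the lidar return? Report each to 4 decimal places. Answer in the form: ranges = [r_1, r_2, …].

beam 1: φ=0°, α=165°
  cosα=-0.9659 sinα=0.2588 | (1,4) | tMaxX 0.3934 tMaxY 3.0910 | tΔX 1.0353 tΔY 3.8637
    t=0.3934 [x] (0,4) — stop
  → r_1 = 0.3934
beam 2: φ=90°, α=255°
  cosα=-0.2588 sinα=-0.9659 | (1,4) | tMaxX 1.4682 tMaxY 0.2071 | tΔX 3.8637 tΔY 1.0353
    t=0.2071 [y] (1,3)
    t=1.2423 [y] (1,2)
    t=1.4682 [x] (0,2) — stop
  → r_2 = 1.4682
beam 3: φ=180°, α=345°
  cosα=0.9659 sinα=-0.2588 | (1,4) | tMaxX 0.6419 tMaxY 0.7727 | tΔX 1.0353 tΔY 3.8637
    t=0.6419 [x] (2,4)
    t=0.7727 [y] (2,3) — stop
  → r_3 = 0.7727
beam 4: φ=270°, α=75°
  cosα=0.2588 sinα=0.9659 | (1,4) | tMaxX 2.3955 tMaxY 0.8282 | tΔX 3.8637 tΔY 1.0353
    t=0.8282 [y] (1,5) — stop
  → r_4 = 0.8282

ranges = [0.3934, 1.4682, 0.7727, 0.8282]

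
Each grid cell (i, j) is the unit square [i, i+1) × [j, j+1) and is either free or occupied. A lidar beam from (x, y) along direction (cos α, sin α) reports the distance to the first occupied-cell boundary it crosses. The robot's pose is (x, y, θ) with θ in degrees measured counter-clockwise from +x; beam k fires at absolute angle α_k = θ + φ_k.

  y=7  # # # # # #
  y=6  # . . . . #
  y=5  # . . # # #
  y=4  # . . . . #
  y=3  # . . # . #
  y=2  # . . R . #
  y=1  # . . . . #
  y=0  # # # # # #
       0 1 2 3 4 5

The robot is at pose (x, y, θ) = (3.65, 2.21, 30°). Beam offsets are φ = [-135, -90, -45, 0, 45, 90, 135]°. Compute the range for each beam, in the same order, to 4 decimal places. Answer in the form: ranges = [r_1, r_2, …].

ranges = [1.2527, 1.3972, 1.3976, 1.5588, 0.8179, 0.9122, 2.7435]

beam 1: φ=-135°, α=255°
  dir = (cos 255°, sin 255°) = (-0.2588, -0.9659); from cell (3,2)
  next x-line at t=2.5114, next y-line at t=0.2174; Δt_x=3.8637, Δt_y=1.0353
    y: enter (3,1) at t=0.2174
    y: enter (3,0) at t=1.2527 ← occupied
  → r_1 = 1.2527
beam 2: φ=-90°, α=300°
  dir = (cos 300°, sin 300°) = (0.5000, -0.8660); from cell (3,2)
  next x-line at t=0.7000, next y-line at t=0.2425; Δt_x=2.0000, Δt_y=1.1547
    y: enter (3,1) at t=0.2425
    x: enter (4,1) at t=0.7000
    y: enter (4,0) at t=1.3972 ← occupied
  → r_2 = 1.3972
beam 3: φ=-45°, α=345°
  dir = (cos 345°, sin 345°) = (0.9659, -0.2588); from cell (3,2)
  next x-line at t=0.3623, next y-line at t=0.8114; Δt_x=1.0353, Δt_y=3.8637
    x: enter (4,2) at t=0.3623
    y: enter (4,1) at t=0.8114
    x: enter (5,1) at t=1.3976 ← occupied
  → r_3 = 1.3976
beam 4: φ=0°, α=30°
  dir = (cos 30°, sin 30°) = (0.8660, 0.5000); from cell (3,2)
  next x-line at t=0.4041, next y-line at t=1.5800; Δt_x=1.1547, Δt_y=2.0000
    x: enter (4,2) at t=0.4041
    x: enter (5,2) at t=1.5588 ← occupied
  → r_4 = 1.5588
beam 5: φ=45°, α=75°
  dir = (cos 75°, sin 75°) = (0.2588, 0.9659); from cell (3,2)
  next x-line at t=1.3523, next y-line at t=0.8179; Δt_x=3.8637, Δt_y=1.0353
    y: enter (3,3) at t=0.8179 ← occupied
  → r_5 = 0.8179
beam 6: φ=90°, α=120°
  dir = (cos 120°, sin 120°) = (-0.5000, 0.8660); from cell (3,2)
  next x-line at t=1.3000, next y-line at t=0.9122; Δt_x=2.0000, Δt_y=1.1547
    y: enter (3,3) at t=0.9122 ← occupied
  → r_6 = 0.9122
beam 7: φ=135°, α=165°
  dir = (cos 165°, sin 165°) = (-0.9659, 0.2588); from cell (3,2)
  next x-line at t=0.6729, next y-line at t=3.0523; Δt_x=1.0353, Δt_y=3.8637
    x: enter (2,2) at t=0.6729
    x: enter (1,2) at t=1.7082
    x: enter (0,2) at t=2.7435 ← occupied
  → r_7 = 2.7435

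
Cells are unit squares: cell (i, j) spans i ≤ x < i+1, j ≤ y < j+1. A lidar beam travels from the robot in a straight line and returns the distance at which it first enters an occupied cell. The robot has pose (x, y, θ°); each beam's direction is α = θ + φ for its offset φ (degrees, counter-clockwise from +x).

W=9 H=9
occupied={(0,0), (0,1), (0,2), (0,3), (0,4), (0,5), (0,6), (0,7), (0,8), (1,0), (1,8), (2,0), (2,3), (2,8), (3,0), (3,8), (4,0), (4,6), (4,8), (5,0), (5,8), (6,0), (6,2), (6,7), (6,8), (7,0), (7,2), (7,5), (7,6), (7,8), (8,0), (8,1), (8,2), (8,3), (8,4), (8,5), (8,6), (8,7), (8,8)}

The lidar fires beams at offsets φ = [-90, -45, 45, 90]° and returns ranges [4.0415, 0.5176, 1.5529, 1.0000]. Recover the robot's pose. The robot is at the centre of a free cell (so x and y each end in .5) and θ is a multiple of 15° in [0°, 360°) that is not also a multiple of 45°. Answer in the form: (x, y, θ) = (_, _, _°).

(x, y, θ) = (4.5, 7.5, 300°)

Candidates: 42 free-cell centres × 16 headings = 672 poses. Raycast each; keep the one whose scan matches to 4 dp.
  (3.5, 7.5, 330°): beam 1 = 5.0000 ≠ 4.0415 ✗
  (4.5, 7.5, 165°): beam 1 = 0.5176 ≠ 4.0415 ✗
  (4.5, 2.5, 30°): beam 1 = 1.7321 ≠ 4.0415 ✗
  (4.5, 4.5, 30°): beam 2 = 3.6235 ≠ 0.5176 ✗
  …
  (4.5, 7.5, 300°): r_1=4.0415, r_2=0.5176, r_3=1.5529, r_4=1.0000 — all match ✓
Unique over the lattice → pose = (4.5, 7.5, 300°).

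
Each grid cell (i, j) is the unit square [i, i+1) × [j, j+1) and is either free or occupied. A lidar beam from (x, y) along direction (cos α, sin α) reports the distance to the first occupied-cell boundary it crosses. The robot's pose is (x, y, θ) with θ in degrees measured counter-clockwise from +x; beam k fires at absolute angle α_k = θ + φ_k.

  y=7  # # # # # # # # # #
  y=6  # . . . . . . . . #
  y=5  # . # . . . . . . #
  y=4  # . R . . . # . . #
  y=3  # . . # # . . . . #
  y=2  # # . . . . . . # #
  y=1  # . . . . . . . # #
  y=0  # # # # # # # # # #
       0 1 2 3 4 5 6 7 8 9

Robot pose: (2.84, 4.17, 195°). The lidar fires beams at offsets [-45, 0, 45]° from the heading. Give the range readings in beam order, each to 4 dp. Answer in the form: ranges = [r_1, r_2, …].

beam 1: φ=-45°, α=150°
  dir = (cos 150°, sin 150°) = (-0.8660, 0.5000); from cell (2,4)
  next x-line at t=0.9699, next y-line at t=1.6600; Δt_x=1.1547, Δt_y=2.0000
    x: enter (1,4) at t=0.9699
    y: enter (1,5) at t=1.6600
    x: enter (0,5) at t=2.1246 ← occupied
  → r_1 = 2.1246
beam 2: φ=0°, α=195°
  dir = (cos 195°, sin 195°) = (-0.9659, -0.2588); from cell (2,4)
  next x-line at t=0.8696, next y-line at t=0.6568; Δt_x=1.0353, Δt_y=3.8637
    y: enter (2,3) at t=0.6568
    x: enter (1,3) at t=0.8696
    x: enter (0,3) at t=1.9049 ← occupied
  → r_2 = 1.9049
beam 3: φ=45°, α=240°
  dir = (cos 240°, sin 240°) = (-0.5000, -0.8660); from cell (2,4)
  next x-line at t=1.6800, next y-line at t=0.1963; Δt_x=2.0000, Δt_y=1.1547
    y: enter (2,3) at t=0.1963
    y: enter (2,2) at t=1.3510
    x: enter (1,2) at t=1.6800 ← occupied
  → r_3 = 1.6800

ranges = [2.1246, 1.9049, 1.6800]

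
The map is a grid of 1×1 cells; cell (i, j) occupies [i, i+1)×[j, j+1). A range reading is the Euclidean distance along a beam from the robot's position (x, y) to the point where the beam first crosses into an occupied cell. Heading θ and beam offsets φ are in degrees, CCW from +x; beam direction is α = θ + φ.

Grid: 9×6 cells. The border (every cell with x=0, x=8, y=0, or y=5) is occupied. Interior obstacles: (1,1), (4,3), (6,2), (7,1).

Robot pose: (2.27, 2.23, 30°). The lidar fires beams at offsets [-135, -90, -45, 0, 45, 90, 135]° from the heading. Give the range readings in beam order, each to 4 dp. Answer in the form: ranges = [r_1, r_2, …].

beam 1: φ=-135°, α=255°
  direction (-0.2588, -0.9659); cell (2,2); t to first gridline: x 1.0432, y 0.2381 (then +3.8637 / +1.0353)
    (2,1) via y @ 0.2381
    (1,1) via x @ 1.0432  # hit
  → r_1 = 1.0432
beam 2: φ=-90°, α=300°
  direction (0.5000, -0.8660); cell (2,2); t to first gridline: x 1.4600, y 0.2656 (then +2.0000 / +1.1547)
    (2,1) via y @ 0.2656
    (2,0) via y @ 1.4203  # hit
  → r_2 = 1.4203
beam 3: φ=-45°, α=345°
  direction (0.9659, -0.2588); cell (2,2); t to first gridline: x 0.7558, y 0.8887 (then +1.0353 / +3.8637)
    (3,2) via x @ 0.7558
    (3,1) via y @ 0.8887
    (4,1) via x @ 1.7910
    (5,1) via x @ 2.8263
    (6,1) via x @ 3.8616
    (6,0) via y @ 4.7524  # hit
  → r_3 = 4.7524
beam 4: φ=0°, α=30°
  direction (0.8660, 0.5000); cell (2,2); t to first gridline: x 0.8429, y 1.5400 (then +1.1547 / +2.0000)
    (3,2) via x @ 0.8429
    (3,3) via y @ 1.5400
    (4,3) via x @ 1.9976  # hit
  → r_4 = 1.9976
beam 5: φ=45°, α=75°
  direction (0.2588, 0.9659); cell (2,2); t to first gridline: x 2.8205, y 0.7972 (then +3.8637 / +1.0353)
    (2,3) via y @ 0.7972
    (2,4) via y @ 1.8324
    (3,4) via x @ 2.8205
    (3,5) via y @ 2.8677  # hit
  → r_5 = 2.8677
beam 6: φ=90°, α=120°
  direction (-0.5000, 0.8660); cell (2,2); t to first gridline: x 0.5400, y 0.8891 (then +2.0000 / +1.1547)
    (1,2) via x @ 0.5400
    (1,3) via y @ 0.8891
    (1,4) via y @ 2.0438
    (0,4) via x @ 2.5400  # hit
  → r_6 = 2.5400
beam 7: φ=135°, α=165°
  direction (-0.9659, 0.2588); cell (2,2); t to first gridline: x 0.2795, y 2.9751 (then +1.0353 / +3.8637)
    (1,2) via x @ 0.2795
    (0,2) via x @ 1.3148  # hit
  → r_7 = 1.3148

ranges = [1.0432, 1.4203, 4.7524, 1.9976, 2.8677, 2.5400, 1.3148]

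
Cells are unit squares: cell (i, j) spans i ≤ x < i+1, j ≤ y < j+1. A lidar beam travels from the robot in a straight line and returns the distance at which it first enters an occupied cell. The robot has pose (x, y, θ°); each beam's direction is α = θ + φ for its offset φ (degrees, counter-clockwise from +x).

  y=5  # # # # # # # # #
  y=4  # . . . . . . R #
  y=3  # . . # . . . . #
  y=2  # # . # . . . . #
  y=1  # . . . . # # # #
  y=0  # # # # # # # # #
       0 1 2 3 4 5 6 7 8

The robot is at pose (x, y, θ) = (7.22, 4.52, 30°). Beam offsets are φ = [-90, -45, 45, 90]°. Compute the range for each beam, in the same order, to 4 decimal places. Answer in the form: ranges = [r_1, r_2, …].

ranges = [1.5600, 0.8075, 0.4969, 0.5543]

beam 1: φ=-90°, α=300°
  dir = (cos 300°, sin 300°) = (0.5000, -0.8660); from cell (7,4)
  next x-line at t=1.5600, next y-line at t=0.6004; Δt_x=2.0000, Δt_y=1.1547
    y: enter (7,3) at t=0.6004
    x: enter (8,3) at t=1.5600 ← occupied
  → r_1 = 1.5600
beam 2: φ=-45°, α=345°
  dir = (cos 345°, sin 345°) = (0.9659, -0.2588); from cell (7,4)
  next x-line at t=0.8075, next y-line at t=2.0091; Δt_x=1.0353, Δt_y=3.8637
    x: enter (8,4) at t=0.8075 ← occupied
  → r_2 = 0.8075
beam 3: φ=45°, α=75°
  dir = (cos 75°, sin 75°) = (0.2588, 0.9659); from cell (7,4)
  next x-line at t=3.0137, next y-line at t=0.4969; Δt_x=3.8637, Δt_y=1.0353
    y: enter (7,5) at t=0.4969 ← occupied
  → r_3 = 0.4969
beam 4: φ=90°, α=120°
  dir = (cos 120°, sin 120°) = (-0.5000, 0.8660); from cell (7,4)
  next x-line at t=0.4400, next y-line at t=0.5543; Δt_x=2.0000, Δt_y=1.1547
    x: enter (6,4) at t=0.4400
    y: enter (6,5) at t=0.5543 ← occupied
  → r_4 = 0.5543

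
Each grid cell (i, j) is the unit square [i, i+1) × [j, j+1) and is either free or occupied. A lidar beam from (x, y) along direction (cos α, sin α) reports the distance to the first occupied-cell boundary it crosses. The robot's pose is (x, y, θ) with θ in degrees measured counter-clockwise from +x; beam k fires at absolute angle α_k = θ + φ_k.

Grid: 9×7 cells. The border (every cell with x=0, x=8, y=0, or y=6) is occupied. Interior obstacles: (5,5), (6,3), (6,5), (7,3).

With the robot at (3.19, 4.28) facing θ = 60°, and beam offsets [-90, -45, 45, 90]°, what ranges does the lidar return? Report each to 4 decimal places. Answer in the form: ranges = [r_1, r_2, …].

ranges = [5.5541, 2.7819, 1.7807, 2.5288]

beam 1: φ=-90°, α=330°
  dir = (cos 330°, sin 330°) = (0.8660, -0.5000); from cell (3,4)
  next x-line at t=0.9353, next y-line at t=0.5600; Δt_x=1.1547, Δt_y=2.0000
    y: enter (3,3) at t=0.5600
    x: enter (4,3) at t=0.9353
    x: enter (5,3) at t=2.0900
    y: enter (5,2) at t=2.5600
    x: enter (6,2) at t=3.2447
    x: enter (7,2) at t=4.3994
    y: enter (7,1) at t=4.5600
    x: enter (8,1) at t=5.5541 ← occupied
  → r_1 = 5.5541
beam 2: φ=-45°, α=15°
  dir = (cos 15°, sin 15°) = (0.9659, 0.2588); from cell (3,4)
  next x-line at t=0.8386, next y-line at t=2.7819; Δt_x=1.0353, Δt_y=3.8637
    x: enter (4,4) at t=0.8386
    x: enter (5,4) at t=1.8738
    y: enter (5,5) at t=2.7819 ← occupied
  → r_2 = 2.7819
beam 3: φ=45°, α=105°
  dir = (cos 105°, sin 105°) = (-0.2588, 0.9659); from cell (3,4)
  next x-line at t=0.7341, next y-line at t=0.7454; Δt_x=3.8637, Δt_y=1.0353
    x: enter (2,4) at t=0.7341
    y: enter (2,5) at t=0.7454
    y: enter (2,6) at t=1.7807 ← occupied
  → r_3 = 1.7807
beam 4: φ=90°, α=150°
  dir = (cos 150°, sin 150°) = (-0.8660, 0.5000); from cell (3,4)
  next x-line at t=0.2194, next y-line at t=1.4400; Δt_x=1.1547, Δt_y=2.0000
    x: enter (2,4) at t=0.2194
    x: enter (1,4) at t=1.3741
    y: enter (1,5) at t=1.4400
    x: enter (0,5) at t=2.5288 ← occupied
  → r_4 = 2.5288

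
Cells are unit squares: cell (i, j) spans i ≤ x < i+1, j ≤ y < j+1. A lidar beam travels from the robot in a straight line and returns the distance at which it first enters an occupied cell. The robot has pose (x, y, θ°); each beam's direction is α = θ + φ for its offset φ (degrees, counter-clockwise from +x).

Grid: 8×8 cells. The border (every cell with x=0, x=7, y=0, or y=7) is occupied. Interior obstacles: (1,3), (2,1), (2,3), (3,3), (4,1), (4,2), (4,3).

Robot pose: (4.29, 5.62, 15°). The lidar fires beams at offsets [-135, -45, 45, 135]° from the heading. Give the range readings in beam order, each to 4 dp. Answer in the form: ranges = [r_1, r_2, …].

ranges = [1.8706, 3.1292, 1.5935, 2.7600]

beam 1: φ=-135°, α=240°
  cosα=-0.5000 sinα=-0.8660 | (4,5) | tMaxX 0.5800 tMaxY 0.7159 | tΔX 2.0000 tΔY 1.1547
    t=0.5800 [x] (3,5)
    t=0.7159 [y] (3,4)
    t=1.8706 [y] (3,3) — stop
  → r_1 = 1.8706
beam 2: φ=-45°, α=330°
  cosα=0.8660 sinα=-0.5000 | (4,5) | tMaxX 0.8198 tMaxY 1.2400 | tΔX 1.1547 tΔY 2.0000
    t=0.8198 [x] (5,5)
    t=1.2400 [y] (5,4)
    t=1.9745 [x] (6,4)
    t=3.1292 [x] (7,4) — stop
  → r_2 = 3.1292
beam 3: φ=45°, α=60°
  cosα=0.5000 sinα=0.8660 | (4,5) | tMaxX 1.4200 tMaxY 0.4388 | tΔX 2.0000 tΔY 1.1547
    t=0.4388 [y] (4,6)
    t=1.4200 [x] (5,6)
    t=1.5935 [y] (5,7) — stop
  → r_3 = 1.5935
beam 4: φ=135°, α=150°
  cosα=-0.8660 sinα=0.5000 | (4,5) | tMaxX 0.3349 tMaxY 0.7600 | tΔX 1.1547 tΔY 2.0000
    t=0.3349 [x] (3,5)
    t=0.7600 [y] (3,6)
    t=1.4896 [x] (2,6)
    t=2.6443 [x] (1,6)
    t=2.7600 [y] (1,7) — stop
  → r_4 = 2.7600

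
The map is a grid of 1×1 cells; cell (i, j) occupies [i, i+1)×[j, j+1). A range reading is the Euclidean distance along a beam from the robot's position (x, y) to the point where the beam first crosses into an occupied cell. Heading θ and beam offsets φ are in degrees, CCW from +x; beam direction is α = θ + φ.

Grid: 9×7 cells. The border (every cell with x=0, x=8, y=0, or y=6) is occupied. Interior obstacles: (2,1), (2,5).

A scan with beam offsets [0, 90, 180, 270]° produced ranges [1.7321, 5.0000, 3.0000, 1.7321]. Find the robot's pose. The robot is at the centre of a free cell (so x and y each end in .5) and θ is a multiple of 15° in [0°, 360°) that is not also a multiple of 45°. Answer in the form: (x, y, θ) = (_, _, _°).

Candidates: 33 free-cell centres × 16 headings = 528 poses. Raycast each; keep the one whose scan matches to 4 dp.
  (3.5, 1.5, 255°): beam 1 = 0.5176 ≠ 1.7321 ✗
  (7.5, 5.5, 30°): beam 1 = 0.5774 ≠ 1.7321 ✗
  (3.5, 2.5, 285°): beam 1 = 1.5529 ≠ 1.7321 ✗
  (1.5, 5.5, 15°): beam 1 = 0.5176 ≠ 1.7321 ✗
  (4.5, 3.5, 195°): beam 1 = 3.6235 ≠ 1.7321 ✗
  …
  (6.5, 4.5, 120°): r_1=1.7321, r_2=5.0000, r_3=3.0000, r_4=1.7321 — all match ✓
Unique over the lattice → pose = (6.5, 4.5, 120°).

(x, y, θ) = (6.5, 4.5, 120°)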